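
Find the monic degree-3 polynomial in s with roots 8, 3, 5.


p(s) = (s - 8)(s - 3)(s - 5)
Expand: s^3 - 16s^2 + 79s - 120


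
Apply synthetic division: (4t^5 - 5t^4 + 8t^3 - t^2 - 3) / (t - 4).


Synthetic division with c = 4. Coefficients: 4, -5, 8, -1, 0, -3
Bring down 4.
  4 * 4 = 16; 16 - 5 = 11
  11 * 4 = 44; 44 + 8 = 52
  52 * 4 = 208; 208 - 1 = 207
  207 * 4 = 828; 828 + 0 = 828
  828 * 4 = 3312; 3312 - 3 = 3309
Quotient: 4t^4 + 11t^3 + 52t^2 + 207t + 828, Remainder: 3309


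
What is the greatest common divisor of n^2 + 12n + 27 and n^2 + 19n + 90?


Factor each:
  n^2 + 12n + 27 = (n + 9)(n + 3)
  n^2 + 19n + 90 = (n + 9)(n + 10)
Common monic factor: n + 9


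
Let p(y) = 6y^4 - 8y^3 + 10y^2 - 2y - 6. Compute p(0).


Using direct substitution:
  6 * (0)^4 = 0
  -8 * (0)^3 = 0
  10 * (0)^2 = 0
  -2 * (0)^1 = 0
  constant: -6
Sum = 0 + 0 + 0 + 0 - 6 = -6


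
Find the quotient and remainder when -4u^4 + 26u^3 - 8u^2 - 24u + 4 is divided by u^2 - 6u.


(-4u^4 + 26u^3 - 8u^2 - 24u + 4) / (u^2 - 6u)
Step 1: -4u^2 * (u^2 - 6u) = -4u^4 + 24u^3; subtract.
Step 2: 2u * (u^2 - 6u) = 2u^3 - 12u^2; subtract.
Step 3: 4 * (u^2 - 6u) = 4u^2 - 24u; subtract.
Quotient: -4u^2 + 2u + 4, Remainder: 4


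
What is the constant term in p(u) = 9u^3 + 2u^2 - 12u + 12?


Read off the constant term: 12


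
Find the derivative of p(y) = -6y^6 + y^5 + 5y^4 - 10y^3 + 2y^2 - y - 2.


Apply the power rule term by term:
  d/dy(-6y^6) = -36y^5
  d/dy(y^5) = 5y^4
  d/dy(5y^4) = 20y^3
  d/dy(-10y^3) = -30y^2
  d/dy(2y^2) = 4y
  d/dy(-y) = -1
  d/dy(-2) = 0
p'(y) = -36y^5 + 5y^4 + 20y^3 - 30y^2 + 4y - 1


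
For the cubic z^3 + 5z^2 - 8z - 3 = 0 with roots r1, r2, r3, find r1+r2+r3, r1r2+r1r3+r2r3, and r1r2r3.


Monic cubic z^3+bz^2+cz+d=0: sum=-b, pairwise sum=c, product=-d.
b=5, c=-8, d=-3
r1+r2+r3 = -5
r1r2+r1r3+r2r3 = -8
r1r2r3 = 3


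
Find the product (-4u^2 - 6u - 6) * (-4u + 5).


Distribute each term of the first polynomial:
  (-4u^2)(-4u + 5) = 16u^3 - 20u^2
  (-6u)(-4u + 5) = 24u^2 - 30u
  (-6)(-4u + 5) = 24u - 30
Sum: 16u^3 + 4u^2 - 6u - 30


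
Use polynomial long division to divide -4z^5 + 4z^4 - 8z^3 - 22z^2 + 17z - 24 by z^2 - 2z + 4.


(-4z^5 + 4z^4 - 8z^3 - 22z^2 + 17z - 24) / (z^2 - 2z + 4)
Step 1: -4z^3 * (z^2 - 2z + 4) = -4z^5 + 8z^4 - 16z^3; subtract.
Step 2: -4z^2 * (z^2 - 2z + 4) = -4z^4 + 8z^3 - 16z^2; subtract.
Step 3: 0 * (z^2 - 2z + 4) = 0; subtract.
Step 4: -6 * (z^2 - 2z + 4) = -6z^2 + 12z - 24; subtract.
Quotient: -4z^3 - 4z^2 - 6, Remainder: 5z


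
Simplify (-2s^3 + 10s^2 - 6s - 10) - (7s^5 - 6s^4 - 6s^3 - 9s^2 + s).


Distribute the minus sign:
  (-2s^3 + 10s^2 - 6s - 10)
- (7s^5 - 6s^4 - 6s^3 - 9s^2 + s)
Negate second polynomial: -7s^5 + 6s^4 + 6s^3 + 9s^2 - s
Add: -7s^5 + 6s^4 + 4s^3 + 19s^2 - 7s - 10


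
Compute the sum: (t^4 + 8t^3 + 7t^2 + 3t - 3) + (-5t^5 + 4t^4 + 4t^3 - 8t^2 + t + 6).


Align terms by degree and add:
  t^4 + 8t^3 + 7t^2 + 3t - 3
  -5t^5 + 4t^4 + 4t^3 - 8t^2 + t + 6
= -5t^5 + 5t^4 + 12t^3 - t^2 + 4t + 3


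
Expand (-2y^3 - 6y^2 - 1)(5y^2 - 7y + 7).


Distribute each term of the first polynomial:
  (-2y^3)(5y^2 - 7y + 7) = -10y^5 + 14y^4 - 14y^3
  (-6y^2)(5y^2 - 7y + 7) = -30y^4 + 42y^3 - 42y^2
  (-1)(5y^2 - 7y + 7) = -5y^2 + 7y - 7
Sum: -10y^5 - 16y^4 + 28y^3 - 47y^2 + 7y - 7


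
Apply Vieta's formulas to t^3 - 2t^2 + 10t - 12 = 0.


Monic cubic t^3+bt^2+ct+d=0: sum=-b, pairwise sum=c, product=-d.
b=-2, c=10, d=-12
r1+r2+r3 = 2
r1r2+r1r3+r2r3 = 10
r1r2r3 = 12


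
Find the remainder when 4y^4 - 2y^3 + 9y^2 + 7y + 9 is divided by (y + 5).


By the Remainder Theorem, the remainder equals p(-5):
  4*(-5)^4 = 2500
  -2*(-5)^3 = 250
  9*(-5)^2 = 225
  7*(-5)^1 = -35
  constant: 9
Sum: 2500 + 250 + 225 - 35 + 9 = 2949


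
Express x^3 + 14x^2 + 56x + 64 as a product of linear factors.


Try integer roots (divisors of 64). x=-4: p(-4)=0.
Divide out (x + 4): quotient is x^2 + 10x + 16.
Factor the quadratic: (x + 8)(x + 2)
Result: (x + 4)(x + 8)(x + 2)


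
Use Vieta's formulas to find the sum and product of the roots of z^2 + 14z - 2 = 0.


For az^2+bz+c=0: sum = -b/a, product = c/a.
a=1, b=14, c=-2
Sum = -(14)/1 = -14
Product = (-2)/1 = -2


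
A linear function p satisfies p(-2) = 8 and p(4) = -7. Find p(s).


p(s) = ms + b. Using p(-2)=8, p(4)=-7:
m = (8 + 7)/(-2 - 4) = 15/-6 = -5/2
b = 8 - m*(-2) = 8 - 5 = 3
p(s) = -(5/2)s + 3


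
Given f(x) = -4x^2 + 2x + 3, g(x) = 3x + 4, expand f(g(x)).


Substitute g(x) into f:
f(g(x)) = -4*(3x + 4)^2 + 2*(3x + 4) + 3
(3x + 4)^2 = 9x^2 + 24x + 16
Expand and combine: -36x^2 - 90x - 53


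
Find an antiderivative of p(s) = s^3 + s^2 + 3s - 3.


Reverse power rule on each term:
  ∫ s^3 ds = (1/4)s^4
  ∫ s^2 ds = (1/3)s^3
  ∫ 3s ds = (3/2)s^2
  ∫ -3 ds = -3s
F(s) = (1/4)s^4 + (1/3)s^3 + (3/2)s^2 - 3s + C


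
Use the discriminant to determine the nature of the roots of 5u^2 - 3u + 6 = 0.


D = b^2 - 4ac = (-3)^2 - 4(5)(6) = 9 - 120 = -111
Since D < 0: two complex conjugate roots (no real roots)


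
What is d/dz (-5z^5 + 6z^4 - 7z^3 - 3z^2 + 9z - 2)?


Apply the power rule term by term:
  d/dz(-5z^5) = -25z^4
  d/dz(6z^4) = 24z^3
  d/dz(-7z^3) = -21z^2
  d/dz(-3z^2) = -6z
  d/dz(9z) = 9
  d/dz(-2) = 0
p'(z) = -25z^4 + 24z^3 - 21z^2 - 6z + 9


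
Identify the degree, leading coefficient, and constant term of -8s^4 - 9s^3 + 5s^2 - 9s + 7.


Highest power of s is 4, with coefficient -8. Constant term is 7.
Degree = 4, leading coefficient = -8, constant term = 7


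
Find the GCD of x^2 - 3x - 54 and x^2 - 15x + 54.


Factor each:
  x^2 - 3x - 54 = (x - 9)(x + 6)
  x^2 - 15x + 54 = (x - 9)(x - 6)
Common monic factor: x - 9


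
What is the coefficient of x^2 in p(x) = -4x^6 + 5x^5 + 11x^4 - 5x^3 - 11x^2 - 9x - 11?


Read off the coefficient of x^2: -11


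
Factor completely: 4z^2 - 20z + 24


Roots satisfy r1 + r2 = -b/a = 5 and r1*r2 = c/a = 6.
So r1 = 3, r2 = 2.
4z^2 - 20z + 24 = 4(z - r1)(z - r2) = 4(z - 3)(z - 2)


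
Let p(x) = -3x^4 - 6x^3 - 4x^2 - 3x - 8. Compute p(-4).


Using direct substitution:
  -3 * (-4)^4 = -768
  -6 * (-4)^3 = 384
  -4 * (-4)^2 = -64
  -3 * (-4)^1 = 12
  constant: -8
Sum = -768 + 384 - 64 + 12 - 8 = -444


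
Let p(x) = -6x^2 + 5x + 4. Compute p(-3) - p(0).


p(-3) = -65
p(0) = 4
p(-3) - p(0) = -65 - 4 = -69


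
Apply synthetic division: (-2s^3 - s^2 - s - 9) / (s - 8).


Synthetic division with c = 8. Coefficients: -2, -1, -1, -9
Bring down -2.
  -2 * 8 = -16; -16 - 1 = -17
  -17 * 8 = -136; -136 - 1 = -137
  -137 * 8 = -1096; -1096 - 9 = -1105
Quotient: -2s^2 - 17s - 137, Remainder: -1105


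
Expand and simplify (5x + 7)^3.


Expand (5x + 7)^3 by repeated multiplication:
  (5x + 7)^2 = 25x^2 + 70x + 49
= 125x^3 + 525x^2 + 735x + 343


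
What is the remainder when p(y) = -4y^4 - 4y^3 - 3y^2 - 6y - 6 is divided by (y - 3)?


By the Remainder Theorem, the remainder equals p(3):
  -4*(3)^4 = -324
  -4*(3)^3 = -108
  -3*(3)^2 = -27
  -6*(3)^1 = -18
  constant: -6
Sum: -324 - 108 - 27 - 18 - 6 = -483


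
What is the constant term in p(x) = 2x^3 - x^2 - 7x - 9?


Read off the constant term: -9


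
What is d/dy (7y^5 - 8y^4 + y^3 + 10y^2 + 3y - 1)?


Apply the power rule term by term:
  d/dy(7y^5) = 35y^4
  d/dy(-8y^4) = -32y^3
  d/dy(y^3) = 3y^2
  d/dy(10y^2) = 20y
  d/dy(3y) = 3
  d/dy(-1) = 0
p'(y) = 35y^4 - 32y^3 + 3y^2 + 20y + 3


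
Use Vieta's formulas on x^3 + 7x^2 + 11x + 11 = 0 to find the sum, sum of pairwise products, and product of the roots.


Monic cubic x^3+bx^2+cx+d=0: sum=-b, pairwise sum=c, product=-d.
b=7, c=11, d=11
r1+r2+r3 = -7
r1r2+r1r3+r2r3 = 11
r1r2r3 = -11


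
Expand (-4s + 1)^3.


Expand (-4s + 1)^3 by repeated multiplication:
  (-4s + 1)^2 = 16s^2 - 8s + 1
= -64s^3 + 48s^2 - 12s + 1


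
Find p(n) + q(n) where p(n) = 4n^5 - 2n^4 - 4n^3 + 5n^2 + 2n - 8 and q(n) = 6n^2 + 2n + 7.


Align terms by degree and add:
  4n^5 - 2n^4 - 4n^3 + 5n^2 + 2n - 8
+ 6n^2 + 2n + 7
= 4n^5 - 2n^4 - 4n^3 + 11n^2 + 4n - 1


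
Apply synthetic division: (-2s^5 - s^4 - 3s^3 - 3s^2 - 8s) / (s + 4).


Synthetic division with c = -4. Coefficients: -2, -1, -3, -3, -8, 0
Bring down -2.
  -2 * -4 = 8; 8 - 1 = 7
  7 * -4 = -28; -28 - 3 = -31
  -31 * -4 = 124; 124 - 3 = 121
  121 * -4 = -484; -484 - 8 = -492
  -492 * -4 = 1968; 1968 + 0 = 1968
Quotient: -2s^4 + 7s^3 - 31s^2 + 121s - 492, Remainder: 1968


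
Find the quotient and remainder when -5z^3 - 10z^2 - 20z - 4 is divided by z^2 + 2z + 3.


(-5z^3 - 10z^2 - 20z - 4) / (z^2 + 2z + 3)
Step 1: -5z * (z^2 + 2z + 3) = -5z^3 - 10z^2 - 15z; subtract.
Step 2: 0 * (z^2 + 2z + 3) = 0; subtract.
Quotient: -5z, Remainder: -5z - 4


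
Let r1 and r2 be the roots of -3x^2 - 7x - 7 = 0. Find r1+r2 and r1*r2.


For ax^2+bx+c=0: sum = -b/a, product = c/a.
a=-3, b=-7, c=-7
Sum = -(-7)/-3 = -7/3
Product = (-7)/-3 = 7/3


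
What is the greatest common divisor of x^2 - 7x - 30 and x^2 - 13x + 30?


Factor each:
  x^2 - 7x - 30 = (x - 10)(x + 3)
  x^2 - 13x + 30 = (x - 10)(x - 3)
Common monic factor: x - 10


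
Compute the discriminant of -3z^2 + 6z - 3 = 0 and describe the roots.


D = b^2 - 4ac = (6)^2 - 4(-3)(-3) = 36 - 36 = 0
Since D = 0: one repeated real root


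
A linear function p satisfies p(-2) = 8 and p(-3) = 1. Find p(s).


p(s) = ms + b. Using p(-2)=8, p(-3)=1:
m = (8 - 1)/(-2 + 3) = 7/1 = 7
b = 8 - m*(-2) = 8 + 14 = 22
p(s) = 7s + 22


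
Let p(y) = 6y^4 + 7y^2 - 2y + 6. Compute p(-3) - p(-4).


p(-3) = 561
p(-4) = 1662
p(-3) - p(-4) = 561 - 1662 = -1101


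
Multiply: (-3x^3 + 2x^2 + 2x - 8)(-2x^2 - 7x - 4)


Distribute each term of the first polynomial:
  (-3x^3)(-2x^2 - 7x - 4) = 6x^5 + 21x^4 + 12x^3
  (2x^2)(-2x^2 - 7x - 4) = -4x^4 - 14x^3 - 8x^2
  (2x)(-2x^2 - 7x - 4) = -4x^3 - 14x^2 - 8x
  (-8)(-2x^2 - 7x - 4) = 16x^2 + 56x + 32
Sum: 6x^5 + 17x^4 - 6x^3 - 6x^2 + 48x + 32


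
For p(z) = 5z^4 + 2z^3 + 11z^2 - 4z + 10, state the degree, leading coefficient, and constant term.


Highest power of z is 4, with coefficient 5. Constant term is 10.
Degree = 4, leading coefficient = 5, constant term = 10


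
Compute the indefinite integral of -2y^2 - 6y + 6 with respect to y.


Reverse power rule on each term:
  ∫ -2y^2 dy = -(2/3)y^3
  ∫ -6y dy = -3y^2
  ∫ 6 dy = 6y
F(y) = -(2/3)y^3 - 3y^2 + 6y + C


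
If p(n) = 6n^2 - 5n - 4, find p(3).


Using direct substitution:
  6 * (3)^2 = 54
  -5 * (3)^1 = -15
  constant: -4
Sum = 54 - 15 - 4 = 35


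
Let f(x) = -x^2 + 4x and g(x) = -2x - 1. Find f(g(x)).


Substitute g(x) into f:
f(g(x)) = -1*(-2x - 1)^2 + 4*(-2x - 1)
(-2x - 1)^2 = 4x^2 + 4x + 1
Expand and combine: -4x^2 - 12x - 5


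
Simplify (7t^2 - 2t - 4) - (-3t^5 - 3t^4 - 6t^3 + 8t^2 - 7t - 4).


Distribute the minus sign:
  (7t^2 - 2t - 4)
- (-3t^5 - 3t^4 - 6t^3 + 8t^2 - 7t - 4)
Negate second polynomial: 3t^5 + 3t^4 + 6t^3 - 8t^2 + 7t + 4
Add: 3t^5 + 3t^4 + 6t^3 - t^2 + 5t


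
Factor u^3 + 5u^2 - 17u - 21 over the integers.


Try integer roots (divisors of -21). u=3: p(3)=0.
Divide out (u - 3): quotient is u^2 + 8u + 7.
Factor the quadratic: (u + 1)(u + 7)
Result: (u - 3)(u + 1)(u + 7)


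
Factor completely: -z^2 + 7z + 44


Roots satisfy r1 + r2 = -b/a = 7 and r1*r2 = c/a = -44.
So r1 = -4, r2 = 11.
-z^2 + 7z + 44 = -(z - r1)(z - r2) = -(z + 4)(z - 11)


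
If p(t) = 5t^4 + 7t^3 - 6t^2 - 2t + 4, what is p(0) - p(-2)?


p(0) = 4
p(-2) = 8
p(0) - p(-2) = 4 - 8 = -4


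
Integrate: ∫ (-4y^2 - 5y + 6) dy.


Reverse power rule on each term:
  ∫ -4y^2 dy = -(4/3)y^3
  ∫ -5y dy = -(5/2)y^2
  ∫ 6 dy = 6y
F(y) = -(4/3)y^3 - (5/2)y^2 + 6y + C


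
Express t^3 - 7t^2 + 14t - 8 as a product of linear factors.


Try integer roots (divisors of -8). t=2: p(2)=0.
Divide out (t - 2): quotient is t^2 - 5t + 4.
Factor the quadratic: (t - 4)(t - 1)
Result: (t - 2)(t - 4)(t - 1)


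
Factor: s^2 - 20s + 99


Roots satisfy r1 + r2 = -b/a = 20 and r1*r2 = c/a = 99.
So r1 = 9, r2 = 11.
s^2 - 20s + 99 = (s - r1)(s - r2) = (s - 9)(s - 11)


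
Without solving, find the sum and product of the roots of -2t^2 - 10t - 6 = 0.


For at^2+bt+c=0: sum = -b/a, product = c/a.
a=-2, b=-10, c=-6
Sum = -(-10)/-2 = -5
Product = (-6)/-2 = 3


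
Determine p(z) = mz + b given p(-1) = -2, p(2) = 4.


p(z) = mz + b. Using p(-1)=-2, p(2)=4:
m = (-2 - 4)/(-1 - 2) = -6/-3 = 2
b = -2 - m*(-1) = -2 + 2 = 0
p(z) = 2z


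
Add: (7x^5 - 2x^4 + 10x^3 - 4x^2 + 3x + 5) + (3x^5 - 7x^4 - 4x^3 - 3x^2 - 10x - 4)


Align terms by degree and add:
  7x^5 - 2x^4 + 10x^3 - 4x^2 + 3x + 5
+ 3x^5 - 7x^4 - 4x^3 - 3x^2 - 10x - 4
= 10x^5 - 9x^4 + 6x^3 - 7x^2 - 7x + 1


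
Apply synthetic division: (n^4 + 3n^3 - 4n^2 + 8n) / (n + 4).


Synthetic division with c = -4. Coefficients: 1, 3, -4, 8, 0
Bring down 1.
  1 * -4 = -4; -4 + 3 = -1
  -1 * -4 = 4; 4 - 4 = 0
  0 * -4 = 0; 0 + 8 = 8
  8 * -4 = -32; -32 + 0 = -32
Quotient: n^3 - n^2 + 8, Remainder: -32


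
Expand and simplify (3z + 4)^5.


Expand (3z + 4)^5 by repeated multiplication:
  (3z + 4)^2 = 9z^2 + 24z + 16
  (3z + 4)^3 = 27z^3 + 108z^2 + 144z + 64
  (3z + 4)^4 = 81z^4 + 432z^3 + 864z^2 + 768z + 256
= 243z^5 + 1620z^4 + 4320z^3 + 5760z^2 + 3840z + 1024


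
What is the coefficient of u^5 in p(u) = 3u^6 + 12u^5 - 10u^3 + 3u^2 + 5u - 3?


Read off the coefficient of u^5: 12


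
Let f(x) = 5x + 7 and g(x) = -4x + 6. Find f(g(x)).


Substitute g(x) into f:
f(g(x)) = 5*(-4x + 6) + 7
Expand and combine: -20x + 37


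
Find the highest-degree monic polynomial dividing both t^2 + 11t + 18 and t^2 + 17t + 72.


Factor each:
  t^2 + 11t + 18 = (t + 9)(t + 2)
  t^2 + 17t + 72 = (t + 9)(t + 8)
Common monic factor: t + 9


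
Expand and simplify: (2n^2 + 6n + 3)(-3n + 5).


Distribute each term of the first polynomial:
  (2n^2)(-3n + 5) = -6n^3 + 10n^2
  (6n)(-3n + 5) = -18n^2 + 30n
  (3)(-3n + 5) = -9n + 15
Sum: -6n^3 - 8n^2 + 21n + 15


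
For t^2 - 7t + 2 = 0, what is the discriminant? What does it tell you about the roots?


D = b^2 - 4ac = (-7)^2 - 4(1)(2) = 49 - 8 = 41
Since D > 0: two distinct irrational roots


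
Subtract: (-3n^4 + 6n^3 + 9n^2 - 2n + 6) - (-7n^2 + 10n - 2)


Distribute the minus sign:
  (-3n^4 + 6n^3 + 9n^2 - 2n + 6)
- (-7n^2 + 10n - 2)
Negate second polynomial: 7n^2 - 10n + 2
Add: -3n^4 + 6n^3 + 16n^2 - 12n + 8


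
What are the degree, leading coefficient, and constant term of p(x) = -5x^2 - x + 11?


Highest power of x is 2, with coefficient -5. Constant term is 11.
Degree = 2, leading coefficient = -5, constant term = 11


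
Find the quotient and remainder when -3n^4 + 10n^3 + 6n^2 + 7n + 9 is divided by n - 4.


(-3n^4 + 10n^3 + 6n^2 + 7n + 9) / (n - 4)
Step 1: -3n^3 * (n - 4) = -3n^4 + 12n^3; subtract.
Step 2: -2n^2 * (n - 4) = -2n^3 + 8n^2; subtract.
Step 3: -2n * (n - 4) = -2n^2 + 8n; subtract.
Step 4: -1 * (n - 4) = -n + 4; subtract.
Quotient: -3n^3 - 2n^2 - 2n - 1, Remainder: 5


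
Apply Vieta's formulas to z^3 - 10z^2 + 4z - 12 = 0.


Monic cubic z^3+bz^2+cz+d=0: sum=-b, pairwise sum=c, product=-d.
b=-10, c=4, d=-12
r1+r2+r3 = 10
r1r2+r1r3+r2r3 = 4
r1r2r3 = 12


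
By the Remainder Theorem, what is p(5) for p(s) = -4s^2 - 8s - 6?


By the Remainder Theorem, the remainder equals p(5):
  -4*(5)^2 = -100
  -8*(5)^1 = -40
  constant: -6
Sum: -100 - 40 - 6 = -146


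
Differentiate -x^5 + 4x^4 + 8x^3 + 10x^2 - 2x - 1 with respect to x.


Apply the power rule term by term:
  d/dx(-x^5) = -5x^4
  d/dx(4x^4) = 16x^3
  d/dx(8x^3) = 24x^2
  d/dx(10x^2) = 20x
  d/dx(-2x) = -2
  d/dx(-1) = 0
p'(x) = -5x^4 + 16x^3 + 24x^2 + 20x - 2


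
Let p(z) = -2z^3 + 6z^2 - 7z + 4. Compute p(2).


Using direct substitution:
  -2 * (2)^3 = -16
  6 * (2)^2 = 24
  -7 * (2)^1 = -14
  constant: 4
Sum = -16 + 24 - 14 + 4 = -2


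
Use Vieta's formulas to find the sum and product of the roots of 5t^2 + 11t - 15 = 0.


For at^2+bt+c=0: sum = -b/a, product = c/a.
a=5, b=11, c=-15
Sum = -(11)/5 = -11/5
Product = (-15)/5 = -3


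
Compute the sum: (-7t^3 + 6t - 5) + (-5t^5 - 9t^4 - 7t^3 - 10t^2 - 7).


Align terms by degree and add:
  -7t^3 + 6t - 5
  -5t^5 - 9t^4 - 7t^3 - 10t^2 - 7
= -5t^5 - 9t^4 - 14t^3 - 10t^2 + 6t - 12


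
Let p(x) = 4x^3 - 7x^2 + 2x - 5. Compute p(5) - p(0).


p(5) = 330
p(0) = -5
p(5) - p(0) = 330 + 5 = 335


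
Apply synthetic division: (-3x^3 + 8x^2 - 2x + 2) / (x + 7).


Synthetic division with c = -7. Coefficients: -3, 8, -2, 2
Bring down -3.
  -3 * -7 = 21; 21 + 8 = 29
  29 * -7 = -203; -203 - 2 = -205
  -205 * -7 = 1435; 1435 + 2 = 1437
Quotient: -3x^2 + 29x - 205, Remainder: 1437


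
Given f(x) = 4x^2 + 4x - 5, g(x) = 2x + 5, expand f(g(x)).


Substitute g(x) into f:
f(g(x)) = 4*(2x + 5)^2 + 4*(2x + 5) + (-5)
(2x + 5)^2 = 4x^2 + 20x + 25
Expand and combine: 16x^2 + 88x + 115


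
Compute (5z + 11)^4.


Expand (5z + 11)^4 by repeated multiplication:
  (5z + 11)^2 = 25z^2 + 110z + 121
  (5z + 11)^3 = 125z^3 + 825z^2 + 1815z + 1331
= 625z^4 + 5500z^3 + 18150z^2 + 26620z + 14641


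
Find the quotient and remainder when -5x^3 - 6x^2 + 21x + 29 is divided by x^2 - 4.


(-5x^3 - 6x^2 + 21x + 29) / (x^2 - 4)
Step 1: -5x * (x^2 - 4) = -5x^3 + 20x; subtract.
Step 2: -6 * (x^2 - 4) = -6x^2 + 24; subtract.
Quotient: -5x - 6, Remainder: x + 5


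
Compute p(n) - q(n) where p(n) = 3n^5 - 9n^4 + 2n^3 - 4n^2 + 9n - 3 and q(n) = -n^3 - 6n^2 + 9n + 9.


Distribute the minus sign:
  (3n^5 - 9n^4 + 2n^3 - 4n^2 + 9n - 3)
- (-n^3 - 6n^2 + 9n + 9)
Negate second polynomial: n^3 + 6n^2 - 9n - 9
Add: 3n^5 - 9n^4 + 3n^3 + 2n^2 - 12


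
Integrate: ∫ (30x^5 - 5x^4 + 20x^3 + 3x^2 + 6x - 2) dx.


Reverse power rule on each term:
  ∫ 30x^5 dx = 5x^6
  ∫ -5x^4 dx = -x^5
  ∫ 20x^3 dx = 5x^4
  ∫ 3x^2 dx = x^3
  ∫ 6x dx = 3x^2
  ∫ -2 dx = -2x
F(x) = 5x^6 - x^5 + 5x^4 + x^3 + 3x^2 - 2x + C


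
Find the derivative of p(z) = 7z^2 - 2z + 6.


Apply the power rule term by term:
  d/dz(7z^2) = 14z
  d/dz(-2z) = -2
  d/dz(6) = 0
p'(z) = 14z - 2


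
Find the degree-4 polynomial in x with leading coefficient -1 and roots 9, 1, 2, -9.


p(x) = -(x - 9)(x - 1)(x - 2)(x + 9)
Expand: -x^4 + 3x^3 + 79x^2 - 243x + 162


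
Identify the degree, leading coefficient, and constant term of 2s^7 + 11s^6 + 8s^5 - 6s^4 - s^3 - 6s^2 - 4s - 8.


Highest power of s is 7, with coefficient 2. Constant term is -8.
Degree = 7, leading coefficient = 2, constant term = -8


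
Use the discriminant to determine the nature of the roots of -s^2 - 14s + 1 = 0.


D = b^2 - 4ac = (-14)^2 - 4(-1)(1) = 196 + 4 = 200
Since D > 0: two distinct irrational roots


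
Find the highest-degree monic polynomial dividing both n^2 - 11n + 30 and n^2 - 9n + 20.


Factor each:
  n^2 - 11n + 30 = (n - 5)(n - 6)
  n^2 - 9n + 20 = (n - 5)(n - 4)
Common monic factor: n - 5


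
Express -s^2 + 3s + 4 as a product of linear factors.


Roots satisfy r1 + r2 = -b/a = 3 and r1*r2 = c/a = -4.
So r1 = 4, r2 = -1.
-s^2 + 3s + 4 = -(s - r1)(s - r2) = -(s - 4)(s + 1)


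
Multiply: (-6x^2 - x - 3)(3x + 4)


Distribute each term of the first polynomial:
  (-6x^2)(3x + 4) = -18x^3 - 24x^2
  (-x)(3x + 4) = -3x^2 - 4x
  (-3)(3x + 4) = -9x - 12
Sum: -18x^3 - 27x^2 - 13x - 12


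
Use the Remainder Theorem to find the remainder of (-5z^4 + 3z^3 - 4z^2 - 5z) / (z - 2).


By the Remainder Theorem, the remainder equals p(2):
  -5*(2)^4 = -80
  3*(2)^3 = 24
  -4*(2)^2 = -16
  -5*(2)^1 = -10
  constant: 0
Sum: -80 + 24 - 16 - 10 + 0 = -82


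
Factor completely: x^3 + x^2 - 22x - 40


Try integer roots (divisors of -40). x=-2: p(-2)=0.
Divide out (x + 2): quotient is x^2 - x - 20.
Factor the quadratic: (x - 5)(x + 4)
Result: (x + 2)(x - 5)(x + 4)


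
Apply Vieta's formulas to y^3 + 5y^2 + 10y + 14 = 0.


Monic cubic y^3+by^2+cy+d=0: sum=-b, pairwise sum=c, product=-d.
b=5, c=10, d=14
r1+r2+r3 = -5
r1r2+r1r3+r2r3 = 10
r1r2r3 = -14


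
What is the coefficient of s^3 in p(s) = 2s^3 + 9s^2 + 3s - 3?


Read off the coefficient of s^3: 2


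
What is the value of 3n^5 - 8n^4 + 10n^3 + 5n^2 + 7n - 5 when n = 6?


Using direct substitution:
  3 * (6)^5 = 23328
  -8 * (6)^4 = -10368
  10 * (6)^3 = 2160
  5 * (6)^2 = 180
  7 * (6)^1 = 42
  constant: -5
Sum = 23328 - 10368 + 2160 + 180 + 42 - 5 = 15337


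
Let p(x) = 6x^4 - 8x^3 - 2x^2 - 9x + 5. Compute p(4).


Using direct substitution:
  6 * (4)^4 = 1536
  -8 * (4)^3 = -512
  -2 * (4)^2 = -32
  -9 * (4)^1 = -36
  constant: 5
Sum = 1536 - 512 - 32 - 36 + 5 = 961


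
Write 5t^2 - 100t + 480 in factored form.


Roots satisfy r1 + r2 = -b/a = 20 and r1*r2 = c/a = 96.
So r1 = 8, r2 = 12.
5t^2 - 100t + 480 = 5(t - r1)(t - r2) = 5(t - 8)(t - 12)


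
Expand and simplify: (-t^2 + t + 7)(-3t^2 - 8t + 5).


Distribute each term of the first polynomial:
  (-t^2)(-3t^2 - 8t + 5) = 3t^4 + 8t^3 - 5t^2
  (t)(-3t^2 - 8t + 5) = -3t^3 - 8t^2 + 5t
  (7)(-3t^2 - 8t + 5) = -21t^2 - 56t + 35
Sum: 3t^4 + 5t^3 - 34t^2 - 51t + 35


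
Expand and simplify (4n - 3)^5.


Expand (4n - 3)^5 by repeated multiplication:
  (4n - 3)^2 = 16n^2 - 24n + 9
  (4n - 3)^3 = 64n^3 - 144n^2 + 108n - 27
  (4n - 3)^4 = 256n^4 - 768n^3 + 864n^2 - 432n + 81
= 1024n^5 - 3840n^4 + 5760n^3 - 4320n^2 + 1620n - 243


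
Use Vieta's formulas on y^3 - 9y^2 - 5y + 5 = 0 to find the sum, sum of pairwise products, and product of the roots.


Monic cubic y^3+by^2+cy+d=0: sum=-b, pairwise sum=c, product=-d.
b=-9, c=-5, d=5
r1+r2+r3 = 9
r1r2+r1r3+r2r3 = -5
r1r2r3 = -5


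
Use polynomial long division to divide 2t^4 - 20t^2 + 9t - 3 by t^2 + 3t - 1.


(2t^4 - 20t^2 + 9t - 3) / (t^2 + 3t - 1)
Step 1: 2t^2 * (t^2 + 3t - 1) = 2t^4 + 6t^3 - 2t^2; subtract.
Step 2: -6t * (t^2 + 3t - 1) = -6t^3 - 18t^2 + 6t; subtract.
Step 3: 0 * (t^2 + 3t - 1) = 0; subtract.
Quotient: 2t^2 - 6t, Remainder: 3t - 3


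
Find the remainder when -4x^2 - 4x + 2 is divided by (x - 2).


By the Remainder Theorem, the remainder equals p(2):
  -4*(2)^2 = -16
  -4*(2)^1 = -8
  constant: 2
Sum: -16 - 8 + 2 = -22


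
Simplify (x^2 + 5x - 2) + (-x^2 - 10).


Align terms by degree and add:
  x^2 + 5x - 2
  -x^2 - 10
= 5x - 12


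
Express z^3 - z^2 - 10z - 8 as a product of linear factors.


Try integer roots (divisors of -8). z=-2: p(-2)=0.
Divide out (z + 2): quotient is z^2 - 3z - 4.
Factor the quadratic: (z + 1)(z - 4)
Result: (z + 2)(z + 1)(z - 4)


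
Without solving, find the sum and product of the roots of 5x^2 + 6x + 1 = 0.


For ax^2+bx+c=0: sum = -b/a, product = c/a.
a=5, b=6, c=1
Sum = -(6)/5 = -6/5
Product = (1)/5 = 1/5


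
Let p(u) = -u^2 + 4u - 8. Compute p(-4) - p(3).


p(-4) = -40
p(3) = -5
p(-4) - p(3) = -40 + 5 = -35


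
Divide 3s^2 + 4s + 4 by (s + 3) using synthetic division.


Synthetic division with c = -3. Coefficients: 3, 4, 4
Bring down 3.
  3 * -3 = -9; -9 + 4 = -5
  -5 * -3 = 15; 15 + 4 = 19
Quotient: 3s - 5, Remainder: 19


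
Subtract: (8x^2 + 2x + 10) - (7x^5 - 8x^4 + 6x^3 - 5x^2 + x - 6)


Distribute the minus sign:
  (8x^2 + 2x + 10)
- (7x^5 - 8x^4 + 6x^3 - 5x^2 + x - 6)
Negate second polynomial: -7x^5 + 8x^4 - 6x^3 + 5x^2 - x + 6
Add: -7x^5 + 8x^4 - 6x^3 + 13x^2 + x + 16


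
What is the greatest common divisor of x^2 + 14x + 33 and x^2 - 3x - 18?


Factor each:
  x^2 + 14x + 33 = (x + 3)(x + 11)
  x^2 - 3x - 18 = (x + 3)(x - 6)
Common monic factor: x + 3


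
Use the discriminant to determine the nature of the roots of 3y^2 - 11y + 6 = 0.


D = b^2 - 4ac = (-11)^2 - 4(3)(6) = 121 - 72 = 49
Since D > 0: two distinct rational roots


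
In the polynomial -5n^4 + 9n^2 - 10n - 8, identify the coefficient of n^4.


Read off the coefficient of n^4: -5


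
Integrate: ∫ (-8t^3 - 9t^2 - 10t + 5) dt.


Reverse power rule on each term:
  ∫ -8t^3 dt = -2t^4
  ∫ -9t^2 dt = -3t^3
  ∫ -10t dt = -5t^2
  ∫ 5 dt = 5t
F(t) = -2t^4 - 3t^3 - 5t^2 + 5t + C


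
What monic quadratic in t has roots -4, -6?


p(t) = (t + 4)(t + 6)
Expand: t^2 + 10t + 24


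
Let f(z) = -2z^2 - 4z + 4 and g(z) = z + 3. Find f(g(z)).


Substitute g(z) into f:
f(g(z)) = -2*(z + 3)^2 + (-4)*(z + 3) + 4
(z + 3)^2 = z^2 + 6z + 9
Expand and combine: -2z^2 - 16z - 26


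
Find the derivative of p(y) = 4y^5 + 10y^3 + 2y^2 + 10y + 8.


Apply the power rule term by term:
  d/dy(4y^5) = 20y^4
  d/dy(10y^3) = 30y^2
  d/dy(2y^2) = 4y
  d/dy(10y) = 10
  d/dy(8) = 0
p'(y) = 20y^4 + 30y^2 + 4y + 10


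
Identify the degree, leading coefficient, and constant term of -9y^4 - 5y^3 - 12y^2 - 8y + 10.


Highest power of y is 4, with coefficient -9. Constant term is 10.
Degree = 4, leading coefficient = -9, constant term = 10


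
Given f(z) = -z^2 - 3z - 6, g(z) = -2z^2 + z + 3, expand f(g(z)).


Substitute g(z) into f:
f(g(z)) = -1*(-2z^2 + z + 3)^2 + (-3)*(-2z^2 + z + 3) + (-6)
(-2z^2 + z + 3)^2 = 4z^4 - 4z^3 - 11z^2 + 6z + 9
Expand and combine: -4z^4 + 4z^3 + 17z^2 - 9z - 24


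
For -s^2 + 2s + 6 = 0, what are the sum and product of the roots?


For as^2+bs+c=0: sum = -b/a, product = c/a.
a=-1, b=2, c=6
Sum = -(2)/-1 = 2
Product = (6)/-1 = -6


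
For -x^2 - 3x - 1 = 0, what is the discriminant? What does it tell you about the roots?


D = b^2 - 4ac = (-3)^2 - 4(-1)(-1) = 9 - 4 = 5
Since D > 0: two distinct irrational roots


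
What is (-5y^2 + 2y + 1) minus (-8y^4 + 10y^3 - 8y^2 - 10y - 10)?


Distribute the minus sign:
  (-5y^2 + 2y + 1)
- (-8y^4 + 10y^3 - 8y^2 - 10y - 10)
Negate second polynomial: 8y^4 - 10y^3 + 8y^2 + 10y + 10
Add: 8y^4 - 10y^3 + 3y^2 + 12y + 11


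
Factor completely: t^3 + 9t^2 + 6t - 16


Try integer roots (divisors of -16). t=-2: p(-2)=0.
Divide out (t + 2): quotient is t^2 + 7t - 8.
Factor the quadratic: (t + 8)(t - 1)
Result: (t + 2)(t + 8)(t - 1)


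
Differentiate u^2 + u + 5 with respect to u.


Apply the power rule term by term:
  d/du(u^2) = 2u
  d/du(u) = 1
  d/du(5) = 0
p'(u) = 2u + 1


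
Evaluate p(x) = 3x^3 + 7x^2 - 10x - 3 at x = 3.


Using direct substitution:
  3 * (3)^3 = 81
  7 * (3)^2 = 63
  -10 * (3)^1 = -30
  constant: -3
Sum = 81 + 63 - 30 - 3 = 111


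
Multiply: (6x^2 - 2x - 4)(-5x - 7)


Distribute each term of the first polynomial:
  (6x^2)(-5x - 7) = -30x^3 - 42x^2
  (-2x)(-5x - 7) = 10x^2 + 14x
  (-4)(-5x - 7) = 20x + 28
Sum: -30x^3 - 32x^2 + 34x + 28


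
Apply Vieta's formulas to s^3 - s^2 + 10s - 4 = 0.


Monic cubic s^3+bs^2+cs+d=0: sum=-b, pairwise sum=c, product=-d.
b=-1, c=10, d=-4
r1+r2+r3 = 1
r1r2+r1r3+r2r3 = 10
r1r2r3 = 4


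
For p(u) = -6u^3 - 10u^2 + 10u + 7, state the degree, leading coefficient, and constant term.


Highest power of u is 3, with coefficient -6. Constant term is 7.
Degree = 3, leading coefficient = -6, constant term = 7


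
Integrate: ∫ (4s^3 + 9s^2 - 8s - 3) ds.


Reverse power rule on each term:
  ∫ 4s^3 ds = s^4
  ∫ 9s^2 ds = 3s^3
  ∫ -8s ds = -4s^2
  ∫ -3 ds = -3s
F(s) = s^4 + 3s^3 - 4s^2 - 3s + C


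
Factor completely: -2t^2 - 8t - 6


Roots satisfy r1 + r2 = -b/a = -4 and r1*r2 = c/a = 3.
So r1 = -3, r2 = -1.
-2t^2 - 8t - 6 = -2(t - r1)(t - r2) = -2(t + 3)(t + 1)


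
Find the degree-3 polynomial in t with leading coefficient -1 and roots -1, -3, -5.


p(t) = -(t + 1)(t + 3)(t + 5)
Expand: -t^3 - 9t^2 - 23t - 15


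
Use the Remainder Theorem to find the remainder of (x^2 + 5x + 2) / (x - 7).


By the Remainder Theorem, the remainder equals p(7):
  1*(7)^2 = 49
  5*(7)^1 = 35
  constant: 2
Sum: 49 + 35 + 2 = 86


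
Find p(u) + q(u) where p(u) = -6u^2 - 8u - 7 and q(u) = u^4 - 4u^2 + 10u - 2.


Align terms by degree and add:
  -6u^2 - 8u - 7
+ u^4 - 4u^2 + 10u - 2
= u^4 - 10u^2 + 2u - 9


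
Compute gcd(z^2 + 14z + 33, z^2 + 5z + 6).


Factor each:
  z^2 + 14z + 33 = (z + 3)(z + 11)
  z^2 + 5z + 6 = (z + 3)(z + 2)
Common monic factor: z + 3


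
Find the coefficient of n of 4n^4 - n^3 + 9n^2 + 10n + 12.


Read off the coefficient of n: 10


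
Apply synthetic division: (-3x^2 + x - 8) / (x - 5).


Synthetic division with c = 5. Coefficients: -3, 1, -8
Bring down -3.
  -3 * 5 = -15; -15 + 1 = -14
  -14 * 5 = -70; -70 - 8 = -78
Quotient: -3x - 14, Remainder: -78


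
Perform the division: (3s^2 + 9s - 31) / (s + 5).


(3s^2 + 9s - 31) / (s + 5)
Step 1: 3s * (s + 5) = 3s^2 + 15s; subtract.
Step 2: -6 * (s + 5) = -6s - 30; subtract.
Quotient: 3s - 6, Remainder: -1


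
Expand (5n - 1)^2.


Expand (5n - 1)^2 by repeated multiplication:
= 25n^2 - 10n + 1


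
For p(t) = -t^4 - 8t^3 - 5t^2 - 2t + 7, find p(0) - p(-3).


p(0) = 7
p(-3) = 103
p(0) - p(-3) = 7 - 103 = -96


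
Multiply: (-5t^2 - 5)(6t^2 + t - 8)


Distribute each term of the first polynomial:
  (-5t^2)(6t^2 + t - 8) = -30t^4 - 5t^3 + 40t^2
  (-5)(6t^2 + t - 8) = -30t^2 - 5t + 40
Sum: -30t^4 - 5t^3 + 10t^2 - 5t + 40


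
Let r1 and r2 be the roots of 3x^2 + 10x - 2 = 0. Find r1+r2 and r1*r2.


For ax^2+bx+c=0: sum = -b/a, product = c/a.
a=3, b=10, c=-2
Sum = -(10)/3 = -10/3
Product = (-2)/3 = -2/3


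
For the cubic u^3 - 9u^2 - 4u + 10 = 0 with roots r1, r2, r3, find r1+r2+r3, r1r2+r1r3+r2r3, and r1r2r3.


Monic cubic u^3+bu^2+cu+d=0: sum=-b, pairwise sum=c, product=-d.
b=-9, c=-4, d=10
r1+r2+r3 = 9
r1r2+r1r3+r2r3 = -4
r1r2r3 = -10


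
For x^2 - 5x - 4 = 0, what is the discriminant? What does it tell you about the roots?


D = b^2 - 4ac = (-5)^2 - 4(1)(-4) = 25 + 16 = 41
Since D > 0: two distinct irrational roots


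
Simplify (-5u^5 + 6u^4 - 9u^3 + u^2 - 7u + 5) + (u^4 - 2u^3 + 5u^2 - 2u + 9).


Align terms by degree and add:
  -5u^5 + 6u^4 - 9u^3 + u^2 - 7u + 5
+ u^4 - 2u^3 + 5u^2 - 2u + 9
= -5u^5 + 7u^4 - 11u^3 + 6u^2 - 9u + 14


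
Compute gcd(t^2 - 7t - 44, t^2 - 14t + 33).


Factor each:
  t^2 - 7t - 44 = (t - 11)(t + 4)
  t^2 - 14t + 33 = (t - 11)(t - 3)
Common monic factor: t - 11


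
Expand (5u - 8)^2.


Expand (5u - 8)^2 by repeated multiplication:
= 25u^2 - 80u + 64


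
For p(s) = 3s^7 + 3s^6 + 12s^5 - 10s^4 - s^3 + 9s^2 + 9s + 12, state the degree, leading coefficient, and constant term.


Highest power of s is 7, with coefficient 3. Constant term is 12.
Degree = 7, leading coefficient = 3, constant term = 12


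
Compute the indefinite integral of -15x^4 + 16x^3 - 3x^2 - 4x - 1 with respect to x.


Reverse power rule on each term:
  ∫ -15x^4 dx = -3x^5
  ∫ 16x^3 dx = 4x^4
  ∫ -3x^2 dx = -x^3
  ∫ -4x dx = -2x^2
  ∫ -1 dx = -x
F(x) = -3x^5 + 4x^4 - x^3 - 2x^2 - x + C


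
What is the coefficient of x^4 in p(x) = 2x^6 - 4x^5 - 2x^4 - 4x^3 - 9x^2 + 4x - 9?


Read off the coefficient of x^4: -2


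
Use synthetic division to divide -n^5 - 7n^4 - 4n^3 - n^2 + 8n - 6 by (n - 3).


Synthetic division with c = 3. Coefficients: -1, -7, -4, -1, 8, -6
Bring down -1.
  -1 * 3 = -3; -3 - 7 = -10
  -10 * 3 = -30; -30 - 4 = -34
  -34 * 3 = -102; -102 - 1 = -103
  -103 * 3 = -309; -309 + 8 = -301
  -301 * 3 = -903; -903 - 6 = -909
Quotient: -n^4 - 10n^3 - 34n^2 - 103n - 301, Remainder: -909


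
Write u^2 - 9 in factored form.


Roots satisfy r1 + r2 = -b/a = 0 and r1*r2 = c/a = -9.
So r1 = 3, r2 = -3.
u^2 - 9 = (u - r1)(u - r2) = (u - 3)(u + 3)


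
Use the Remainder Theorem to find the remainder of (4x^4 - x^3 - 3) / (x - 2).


By the Remainder Theorem, the remainder equals p(2):
  4*(2)^4 = 64
  -1*(2)^3 = -8
  0*(2)^2 = 0
  0*(2)^1 = 0
  constant: -3
Sum: 64 - 8 + 0 + 0 - 3 = 53


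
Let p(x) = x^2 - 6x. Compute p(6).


Using direct substitution:
  1 * (6)^2 = 36
  -6 * (6)^1 = -36
  constant: 0
Sum = 36 - 36 + 0 = 0


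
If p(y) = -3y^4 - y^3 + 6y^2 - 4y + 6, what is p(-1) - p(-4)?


p(-1) = 14
p(-4) = -586
p(-1) - p(-4) = 14 + 586 = 600


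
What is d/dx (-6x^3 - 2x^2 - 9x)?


Apply the power rule term by term:
  d/dx(-6x^3) = -18x^2
  d/dx(-2x^2) = -4x
  d/dx(-9x) = -9
p'(x) = -18x^2 - 4x - 9


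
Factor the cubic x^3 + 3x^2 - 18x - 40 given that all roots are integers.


Try integer roots (divisors of -40). x=4: p(4)=0.
Divide out (x - 4): quotient is x^2 + 7x + 10.
Factor the quadratic: (x + 5)(x + 2)
Result: (x - 4)(x + 5)(x + 2)


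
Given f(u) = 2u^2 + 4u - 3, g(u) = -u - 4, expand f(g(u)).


Substitute g(u) into f:
f(g(u)) = 2*(-u - 4)^2 + 4*(-u - 4) + (-3)
(-u - 4)^2 = u^2 + 8u + 16
Expand and combine: 2u^2 + 12u + 13


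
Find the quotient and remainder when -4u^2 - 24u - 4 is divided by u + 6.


(-4u^2 - 24u - 4) / (u + 6)
Step 1: -4u * (u + 6) = -4u^2 - 24u; subtract.
Step 2: 0 * (u + 6) = 0; subtract.
Quotient: -4u, Remainder: -4


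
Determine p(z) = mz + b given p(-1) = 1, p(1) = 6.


p(z) = mz + b. Using p(-1)=1, p(1)=6:
m = (1 - 6)/(-1 - 1) = -5/-2 = 5/2
b = 1 - m*(-1) = 1 + 5/2 = 7/2
p(z) = (5/2)z + (7/2)


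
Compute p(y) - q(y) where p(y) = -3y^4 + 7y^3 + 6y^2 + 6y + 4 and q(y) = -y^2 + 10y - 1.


Distribute the minus sign:
  (-3y^4 + 7y^3 + 6y^2 + 6y + 4)
- (-y^2 + 10y - 1)
Negate second polynomial: y^2 - 10y + 1
Add: -3y^4 + 7y^3 + 7y^2 - 4y + 5


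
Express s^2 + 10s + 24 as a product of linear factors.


Roots satisfy r1 + r2 = -b/a = -10 and r1*r2 = c/a = 24.
So r1 = -4, r2 = -6.
s^2 + 10s + 24 = (s - r1)(s - r2) = (s + 4)(s + 6)


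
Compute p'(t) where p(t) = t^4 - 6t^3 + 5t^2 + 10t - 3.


Apply the power rule term by term:
  d/dt(t^4) = 4t^3
  d/dt(-6t^3) = -18t^2
  d/dt(5t^2) = 10t
  d/dt(10t) = 10
  d/dt(-3) = 0
p'(t) = 4t^3 - 18t^2 + 10t + 10


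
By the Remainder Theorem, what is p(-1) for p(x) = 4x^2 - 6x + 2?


By the Remainder Theorem, the remainder equals p(-1):
  4*(-1)^2 = 4
  -6*(-1)^1 = 6
  constant: 2
Sum: 4 + 6 + 2 = 12


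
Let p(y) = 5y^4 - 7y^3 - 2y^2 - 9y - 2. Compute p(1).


Using direct substitution:
  5 * (1)^4 = 5
  -7 * (1)^3 = -7
  -2 * (1)^2 = -2
  -9 * (1)^1 = -9
  constant: -2
Sum = 5 - 7 - 2 - 9 - 2 = -15


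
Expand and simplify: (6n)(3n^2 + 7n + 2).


Distribute each term of the first polynomial:
  (6n)(3n^2 + 7n + 2) = 18n^3 + 42n^2 + 12n
Sum: 18n^3 + 42n^2 + 12n


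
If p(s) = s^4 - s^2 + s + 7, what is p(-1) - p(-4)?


p(-1) = 6
p(-4) = 243
p(-1) - p(-4) = 6 - 243 = -237


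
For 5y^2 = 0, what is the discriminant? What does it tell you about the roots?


D = b^2 - 4ac = (0)^2 - 4(5)(0) = 0 = 0
Since D = 0: one repeated real root


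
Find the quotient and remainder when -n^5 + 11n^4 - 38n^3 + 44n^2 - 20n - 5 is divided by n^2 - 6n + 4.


(-n^5 + 11n^4 - 38n^3 + 44n^2 - 20n - 5) / (n^2 - 6n + 4)
Step 1: -n^3 * (n^2 - 6n + 4) = -n^5 + 6n^4 - 4n^3; subtract.
Step 2: 5n^2 * (n^2 - 6n + 4) = 5n^4 - 30n^3 + 20n^2; subtract.
Step 3: -4n * (n^2 - 6n + 4) = -4n^3 + 24n^2 - 16n; subtract.
Step 4: 0 * (n^2 - 6n + 4) = 0; subtract.
Quotient: -n^3 + 5n^2 - 4n, Remainder: -4n - 5


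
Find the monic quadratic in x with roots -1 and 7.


p(x) = (x + 1)(x - 7)
Expand: x^2 - 6x - 7


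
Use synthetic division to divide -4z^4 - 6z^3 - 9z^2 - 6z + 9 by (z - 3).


Synthetic division with c = 3. Coefficients: -4, -6, -9, -6, 9
Bring down -4.
  -4 * 3 = -12; -12 - 6 = -18
  -18 * 3 = -54; -54 - 9 = -63
  -63 * 3 = -189; -189 - 6 = -195
  -195 * 3 = -585; -585 + 9 = -576
Quotient: -4z^3 - 18z^2 - 63z - 195, Remainder: -576


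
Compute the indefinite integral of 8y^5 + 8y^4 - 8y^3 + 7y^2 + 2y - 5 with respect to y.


Reverse power rule on each term:
  ∫ 8y^5 dy = (4/3)y^6
  ∫ 8y^4 dy = (8/5)y^5
  ∫ -8y^3 dy = -2y^4
  ∫ 7y^2 dy = (7/3)y^3
  ∫ 2y dy = y^2
  ∫ -5 dy = -5y
F(y) = (4/3)y^6 + (8/5)y^5 - 2y^4 + (7/3)y^3 + y^2 - 5y + C


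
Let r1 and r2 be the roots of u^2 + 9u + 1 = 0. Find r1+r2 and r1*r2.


For au^2+bu+c=0: sum = -b/a, product = c/a.
a=1, b=9, c=1
Sum = -(9)/1 = -9
Product = (1)/1 = 1


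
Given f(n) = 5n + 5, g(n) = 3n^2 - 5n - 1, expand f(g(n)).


Substitute g(n) into f:
f(g(n)) = 5*(3n^2 - 5n - 1) + 5
Expand and combine: 15n^2 - 25n


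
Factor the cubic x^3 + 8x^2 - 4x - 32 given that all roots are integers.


Try integer roots (divisors of -32). x=-2: p(-2)=0.
Divide out (x + 2): quotient is x^2 + 6x - 16.
Factor the quadratic: (x + 8)(x - 2)
Result: (x + 2)(x + 8)(x - 2)


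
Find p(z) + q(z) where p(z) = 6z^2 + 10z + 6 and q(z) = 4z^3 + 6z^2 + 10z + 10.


Align terms by degree and add:
  6z^2 + 10z + 6
+ 4z^3 + 6z^2 + 10z + 10
= 4z^3 + 12z^2 + 20z + 16


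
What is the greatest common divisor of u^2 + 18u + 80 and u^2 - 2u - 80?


Factor each:
  u^2 + 18u + 80 = (u + 8)(u + 10)
  u^2 - 2u - 80 = (u + 8)(u - 10)
Common monic factor: u + 8


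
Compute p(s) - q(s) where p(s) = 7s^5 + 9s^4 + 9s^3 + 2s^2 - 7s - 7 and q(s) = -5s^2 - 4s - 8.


Distribute the minus sign:
  (7s^5 + 9s^4 + 9s^3 + 2s^2 - 7s - 7)
- (-5s^2 - 4s - 8)
Negate second polynomial: 5s^2 + 4s + 8
Add: 7s^5 + 9s^4 + 9s^3 + 7s^2 - 3s + 1


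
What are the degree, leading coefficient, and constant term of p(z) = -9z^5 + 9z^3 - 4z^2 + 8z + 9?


Highest power of z is 5, with coefficient -9. Constant term is 9.
Degree = 5, leading coefficient = -9, constant term = 9


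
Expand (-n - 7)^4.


Expand (-n - 7)^4 by repeated multiplication:
  (-n - 7)^2 = n^2 + 14n + 49
  (-n - 7)^3 = -n^3 - 21n^2 - 147n - 343
= n^4 + 28n^3 + 294n^2 + 1372n + 2401


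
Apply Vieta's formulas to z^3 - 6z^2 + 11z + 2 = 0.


Monic cubic z^3+bz^2+cz+d=0: sum=-b, pairwise sum=c, product=-d.
b=-6, c=11, d=2
r1+r2+r3 = 6
r1r2+r1r3+r2r3 = 11
r1r2r3 = -2


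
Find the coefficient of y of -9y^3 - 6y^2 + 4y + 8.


Read off the coefficient of y: 4


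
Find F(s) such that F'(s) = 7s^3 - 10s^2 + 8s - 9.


Reverse power rule on each term:
  ∫ 7s^3 ds = (7/4)s^4
  ∫ -10s^2 ds = -(10/3)s^3
  ∫ 8s ds = 4s^2
  ∫ -9 ds = -9s
F(s) = (7/4)s^4 - (10/3)s^3 + 4s^2 - 9s + C


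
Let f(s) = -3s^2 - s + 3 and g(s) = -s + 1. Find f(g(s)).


Substitute g(s) into f:
f(g(s)) = -3*(-s + 1)^2 + (-1)*(-s + 1) + 3
(-s + 1)^2 = s^2 - 2s + 1
Expand and combine: -3s^2 + 7s - 1


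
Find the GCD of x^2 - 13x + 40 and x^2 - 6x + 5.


Factor each:
  x^2 - 13x + 40 = (x - 5)(x - 8)
  x^2 - 6x + 5 = (x - 5)(x - 1)
Common monic factor: x - 5


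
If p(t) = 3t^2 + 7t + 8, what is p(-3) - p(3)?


p(-3) = 14
p(3) = 56
p(-3) - p(3) = 14 - 56 = -42


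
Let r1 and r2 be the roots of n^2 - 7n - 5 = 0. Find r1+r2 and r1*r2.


For an^2+bn+c=0: sum = -b/a, product = c/a.
a=1, b=-7, c=-5
Sum = -(-7)/1 = 7
Product = (-5)/1 = -5


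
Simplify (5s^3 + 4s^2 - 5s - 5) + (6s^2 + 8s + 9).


Align terms by degree and add:
  5s^3 + 4s^2 - 5s - 5
+ 6s^2 + 8s + 9
= 5s^3 + 10s^2 + 3s + 4


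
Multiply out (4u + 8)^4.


Expand (4u + 8)^4 by repeated multiplication:
  (4u + 8)^2 = 16u^2 + 64u + 64
  (4u + 8)^3 = 64u^3 + 384u^2 + 768u + 512
= 256u^4 + 2048u^3 + 6144u^2 + 8192u + 4096


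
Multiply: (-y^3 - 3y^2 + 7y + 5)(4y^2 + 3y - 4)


Distribute each term of the first polynomial:
  (-y^3)(4y^2 + 3y - 4) = -4y^5 - 3y^4 + 4y^3
  (-3y^2)(4y^2 + 3y - 4) = -12y^4 - 9y^3 + 12y^2
  (7y)(4y^2 + 3y - 4) = 28y^3 + 21y^2 - 28y
  (5)(4y^2 + 3y - 4) = 20y^2 + 15y - 20
Sum: -4y^5 - 15y^4 + 23y^3 + 53y^2 - 13y - 20


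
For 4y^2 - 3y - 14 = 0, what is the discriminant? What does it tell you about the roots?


D = b^2 - 4ac = (-3)^2 - 4(4)(-14) = 9 + 224 = 233
Since D > 0: two distinct irrational roots


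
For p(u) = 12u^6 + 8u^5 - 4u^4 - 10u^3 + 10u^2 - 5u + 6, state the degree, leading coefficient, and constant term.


Highest power of u is 6, with coefficient 12. Constant term is 6.
Degree = 6, leading coefficient = 12, constant term = 6


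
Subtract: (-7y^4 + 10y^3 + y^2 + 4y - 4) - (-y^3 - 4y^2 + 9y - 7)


Distribute the minus sign:
  (-7y^4 + 10y^3 + y^2 + 4y - 4)
- (-y^3 - 4y^2 + 9y - 7)
Negate second polynomial: y^3 + 4y^2 - 9y + 7
Add: -7y^4 + 11y^3 + 5y^2 - 5y + 3
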